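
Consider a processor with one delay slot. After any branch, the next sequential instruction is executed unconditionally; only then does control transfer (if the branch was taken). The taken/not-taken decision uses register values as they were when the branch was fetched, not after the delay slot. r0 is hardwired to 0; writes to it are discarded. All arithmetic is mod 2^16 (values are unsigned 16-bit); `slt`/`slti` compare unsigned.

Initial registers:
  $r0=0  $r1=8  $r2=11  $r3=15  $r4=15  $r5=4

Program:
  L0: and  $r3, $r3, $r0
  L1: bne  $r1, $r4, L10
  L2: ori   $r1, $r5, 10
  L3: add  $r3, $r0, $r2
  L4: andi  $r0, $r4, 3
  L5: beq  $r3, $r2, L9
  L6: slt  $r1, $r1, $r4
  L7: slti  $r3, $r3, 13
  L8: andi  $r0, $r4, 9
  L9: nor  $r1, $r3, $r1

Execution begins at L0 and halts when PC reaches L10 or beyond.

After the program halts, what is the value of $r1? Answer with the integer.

[0] and  $r3, $r3, $r0  →  {$r0:0, $r1:8, $r2:11, $r3:0, $r4:15, $r5:4}
[1] bne  $r1, $r4, L10  →  {$r0:0, $r1:8, $r2:11, $r3:0, $r4:15, $r5:4}  ⟨branch taken⟩
[2] ori   $r1, $r5, 10  →  {$r0:0, $r1:14, $r2:11, $r3:0, $r4:15, $r5:4}

14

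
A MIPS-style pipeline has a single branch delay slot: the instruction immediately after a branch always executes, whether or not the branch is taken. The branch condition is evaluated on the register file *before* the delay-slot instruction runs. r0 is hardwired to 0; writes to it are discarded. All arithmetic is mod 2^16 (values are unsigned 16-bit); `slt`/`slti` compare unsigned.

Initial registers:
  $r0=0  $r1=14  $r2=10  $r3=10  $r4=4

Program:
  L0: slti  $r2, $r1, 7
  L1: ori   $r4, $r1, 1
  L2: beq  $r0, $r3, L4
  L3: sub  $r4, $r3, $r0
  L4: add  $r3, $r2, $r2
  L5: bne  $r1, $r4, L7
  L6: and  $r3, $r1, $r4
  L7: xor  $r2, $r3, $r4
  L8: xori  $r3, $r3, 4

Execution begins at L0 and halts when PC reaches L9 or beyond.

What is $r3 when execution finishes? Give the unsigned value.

[0] slti  $r2, $r1, 7  →  {$r0:0, $r1:14, $r2:0, $r3:10, $r4:4}
[1] ori   $r4, $r1, 1  →  {$r0:0, $r1:14, $r2:0, $r3:10, $r4:15}
[2] beq  $r0, $r3, L4  →  {$r0:0, $r1:14, $r2:0, $r3:10, $r4:15}  ⟨branch fallthrough⟩
[3] sub  $r4, $r3, $r0  →  {$r0:0, $r1:14, $r2:0, $r3:10, $r4:10}
[4] add  $r3, $r2, $r2  →  {$r0:0, $r1:14, $r2:0, $r3:0, $r4:10}
[5] bne  $r1, $r4, L7  →  {$r0:0, $r1:14, $r2:0, $r3:0, $r4:10}  ⟨branch taken⟩
[6] and  $r3, $r1, $r4  →  {$r0:0, $r1:14, $r2:0, $r3:10, $r4:10}
[7] xor  $r2, $r3, $r4  →  {$r0:0, $r1:14, $r2:0, $r3:10, $r4:10}
[8] xori  $r3, $r3, 4  →  {$r0:0, $r1:14, $r2:0, $r3:14, $r4:10}

14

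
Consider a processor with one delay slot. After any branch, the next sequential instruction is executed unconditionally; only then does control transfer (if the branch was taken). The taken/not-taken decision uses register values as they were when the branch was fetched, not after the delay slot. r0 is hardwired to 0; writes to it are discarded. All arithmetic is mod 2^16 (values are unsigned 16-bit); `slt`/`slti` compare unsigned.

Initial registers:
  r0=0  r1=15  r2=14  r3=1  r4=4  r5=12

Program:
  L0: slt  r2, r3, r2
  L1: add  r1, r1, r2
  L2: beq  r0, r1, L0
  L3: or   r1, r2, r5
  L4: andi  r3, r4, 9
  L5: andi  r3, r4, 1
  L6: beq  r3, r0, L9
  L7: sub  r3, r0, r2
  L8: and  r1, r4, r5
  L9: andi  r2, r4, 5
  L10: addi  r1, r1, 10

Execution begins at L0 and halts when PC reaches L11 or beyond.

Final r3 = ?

#0 slt  r2, r3, r2 ; 0/15/1/1/4/12
#1 add  r1, r1, r2 ; 0/16/1/1/4/12
#2 beq  r0, r1, L0 ; 0/16/1/1/4/12 ; →fallthru
#3 or   r1, r2, r5 ; 0/13/1/1/4/12
#4 andi  r3, r4, 9 ; 0/13/1/0/4/12
#5 andi  r3, r4, 1 ; 0/13/1/0/4/12
#6 beq  r3, r0, L9 ; 0/13/1/0/4/12 ; →target
#7 sub  r3, r0, r2 ; 0/13/1/65535/4/12
#9 andi  r2, r4, 5 ; 0/13/4/65535/4/12
#10 addi  r1, r1, 10 ; 0/23/4/65535/4/12

65535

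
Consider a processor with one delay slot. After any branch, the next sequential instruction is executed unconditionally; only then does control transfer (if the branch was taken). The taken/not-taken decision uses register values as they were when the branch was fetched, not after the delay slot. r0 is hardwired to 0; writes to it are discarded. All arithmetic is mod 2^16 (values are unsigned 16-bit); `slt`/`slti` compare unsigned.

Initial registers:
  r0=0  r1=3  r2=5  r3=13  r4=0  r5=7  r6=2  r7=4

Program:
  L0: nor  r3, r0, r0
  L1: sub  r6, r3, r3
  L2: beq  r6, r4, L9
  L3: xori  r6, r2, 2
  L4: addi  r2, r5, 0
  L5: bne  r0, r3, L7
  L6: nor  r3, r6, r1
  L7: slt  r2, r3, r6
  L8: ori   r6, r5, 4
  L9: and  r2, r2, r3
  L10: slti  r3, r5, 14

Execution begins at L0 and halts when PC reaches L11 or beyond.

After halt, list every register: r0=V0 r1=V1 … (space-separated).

r0=0 r1=3 r2=5 r3=1 r4=0 r5=7 r6=7 r7=4

PC=0  nor  r3, r0, r0        | r0=0 r1=3 r2=5 r3=65535 r4=0 r5=7 r6=2 r7=4
PC=1  sub  r6, r3, r3        | r0=0 r1=3 r2=5 r3=65535 r4=0 r5=7 r6=0 r7=4
PC=2  beq  r6, r4, L9        | r0=0 r1=3 r2=5 r3=65535 r4=0 r5=7 r6=0 r7=4  [TAKEN]
PC=3  xori  r6, r2, 2        | r0=0 r1=3 r2=5 r3=65535 r4=0 r5=7 r6=7 r7=4
PC=9  and  r2, r2, r3        | r0=0 r1=3 r2=5 r3=65535 r4=0 r5=7 r6=7 r7=4
PC=10 slti  r3, r5, 14       | r0=0 r1=3 r2=5 r3=1 r4=0 r5=7 r6=7 r7=4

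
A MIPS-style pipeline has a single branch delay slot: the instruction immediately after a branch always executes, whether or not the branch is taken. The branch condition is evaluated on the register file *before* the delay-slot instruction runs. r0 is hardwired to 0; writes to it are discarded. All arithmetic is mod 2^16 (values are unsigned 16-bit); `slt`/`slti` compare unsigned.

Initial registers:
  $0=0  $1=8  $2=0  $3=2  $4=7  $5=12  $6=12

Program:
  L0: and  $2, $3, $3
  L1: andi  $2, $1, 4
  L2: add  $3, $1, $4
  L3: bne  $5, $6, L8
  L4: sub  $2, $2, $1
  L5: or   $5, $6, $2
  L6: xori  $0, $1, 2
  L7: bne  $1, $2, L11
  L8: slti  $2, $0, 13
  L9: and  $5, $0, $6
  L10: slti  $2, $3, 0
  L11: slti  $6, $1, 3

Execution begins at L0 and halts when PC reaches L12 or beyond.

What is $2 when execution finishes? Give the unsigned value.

#0 and  $2, $3, $3 ; 0/8/2/2/7/12/12
#1 andi  $2, $1, 4 ; 0/8/0/2/7/12/12
#2 add  $3, $1, $4 ; 0/8/0/15/7/12/12
#3 bne  $5, $6, L8 ; 0/8/0/15/7/12/12 ; →fallthru
#4 sub  $2, $2, $1 ; 0/8/65528/15/7/12/12
#5 or   $5, $6, $2 ; 0/8/65528/15/7/65532/12
#6 xori  $0, $1, 2 ; 0/8/65528/15/7/65532/12
#7 bne  $1, $2, L11 ; 0/8/65528/15/7/65532/12 ; →target
#8 slti  $2, $0, 13 ; 0/8/1/15/7/65532/12
#11 slti  $6, $1, 3 ; 0/8/1/15/7/65532/0

1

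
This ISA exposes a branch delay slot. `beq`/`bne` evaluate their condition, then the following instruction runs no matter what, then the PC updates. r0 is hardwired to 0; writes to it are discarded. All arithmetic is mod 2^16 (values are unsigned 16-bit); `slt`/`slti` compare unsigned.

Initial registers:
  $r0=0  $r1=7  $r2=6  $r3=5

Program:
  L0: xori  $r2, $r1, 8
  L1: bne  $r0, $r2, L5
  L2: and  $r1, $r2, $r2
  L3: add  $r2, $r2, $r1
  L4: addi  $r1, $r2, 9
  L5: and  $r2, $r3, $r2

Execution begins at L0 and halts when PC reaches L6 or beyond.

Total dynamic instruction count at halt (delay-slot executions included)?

4

[0] xori  $r2, $r1, 8  →  {$r0:0, $r1:7, $r2:15, $r3:5}
[1] bne  $r0, $r2, L5  →  {$r0:0, $r1:7, $r2:15, $r3:5}  ⟨branch taken⟩
[2] and  $r1, $r2, $r2  →  {$r0:0, $r1:15, $r2:15, $r3:5}
[5] and  $r2, $r3, $r2  →  {$r0:0, $r1:15, $r2:5, $r3:5}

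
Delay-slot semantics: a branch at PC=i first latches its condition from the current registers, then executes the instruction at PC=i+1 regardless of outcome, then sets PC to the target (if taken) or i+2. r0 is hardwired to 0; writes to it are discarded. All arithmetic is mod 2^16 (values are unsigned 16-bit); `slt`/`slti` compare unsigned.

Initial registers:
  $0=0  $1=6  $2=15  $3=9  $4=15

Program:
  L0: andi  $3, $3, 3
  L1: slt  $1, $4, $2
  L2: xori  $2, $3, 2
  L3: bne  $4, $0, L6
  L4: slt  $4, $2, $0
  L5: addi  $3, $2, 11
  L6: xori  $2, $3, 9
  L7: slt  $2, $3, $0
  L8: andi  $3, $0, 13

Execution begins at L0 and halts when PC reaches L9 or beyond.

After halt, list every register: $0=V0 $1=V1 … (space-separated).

PC=0  andi  $3, $3, 3        | $0=0 $1=6 $2=15 $3=1 $4=15
PC=1  slt  $1, $4, $2        | $0=0 $1=0 $2=15 $3=1 $4=15
PC=2  xori  $2, $3, 2        | $0=0 $1=0 $2=3 $3=1 $4=15
PC=3  bne  $4, $0, L6        | $0=0 $1=0 $2=3 $3=1 $4=15  [TAKEN]
PC=4  slt  $4, $2, $0        | $0=0 $1=0 $2=3 $3=1 $4=0
PC=6  xori  $2, $3, 9        | $0=0 $1=0 $2=8 $3=1 $4=0
PC=7  slt  $2, $3, $0        | $0=0 $1=0 $2=0 $3=1 $4=0
PC=8  andi  $3, $0, 13       | $0=0 $1=0 $2=0 $3=0 $4=0

$0=0 $1=0 $2=0 $3=0 $4=0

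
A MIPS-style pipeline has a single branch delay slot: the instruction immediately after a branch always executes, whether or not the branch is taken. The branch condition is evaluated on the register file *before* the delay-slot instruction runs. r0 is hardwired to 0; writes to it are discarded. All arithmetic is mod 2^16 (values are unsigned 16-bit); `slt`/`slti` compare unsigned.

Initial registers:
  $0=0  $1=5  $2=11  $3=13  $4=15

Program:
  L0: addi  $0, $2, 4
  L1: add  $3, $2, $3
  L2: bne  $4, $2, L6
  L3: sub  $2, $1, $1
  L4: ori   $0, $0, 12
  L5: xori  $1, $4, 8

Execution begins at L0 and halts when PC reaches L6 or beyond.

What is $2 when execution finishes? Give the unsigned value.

0

[0] addi  $0, $2, 4  →  {$0:0, $1:5, $2:11, $3:13, $4:15}
[1] add  $3, $2, $3  →  {$0:0, $1:5, $2:11, $3:24, $4:15}
[2] bne  $4, $2, L6  →  {$0:0, $1:5, $2:11, $3:24, $4:15}  ⟨branch taken⟩
[3] sub  $2, $1, $1  →  {$0:0, $1:5, $2:0, $3:24, $4:15}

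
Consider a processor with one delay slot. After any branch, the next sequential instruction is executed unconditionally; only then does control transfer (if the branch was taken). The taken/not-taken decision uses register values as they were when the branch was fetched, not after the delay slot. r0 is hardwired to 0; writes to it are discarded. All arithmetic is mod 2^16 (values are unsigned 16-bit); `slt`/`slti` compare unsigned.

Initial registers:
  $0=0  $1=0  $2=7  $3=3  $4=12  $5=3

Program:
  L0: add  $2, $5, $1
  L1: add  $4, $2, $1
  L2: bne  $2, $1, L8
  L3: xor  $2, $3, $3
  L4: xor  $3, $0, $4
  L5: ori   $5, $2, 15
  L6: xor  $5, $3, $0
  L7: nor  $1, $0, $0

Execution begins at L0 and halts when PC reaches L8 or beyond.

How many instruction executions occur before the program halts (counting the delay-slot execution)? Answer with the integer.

4

PC=0  add  $2, $5, $1        | $0=0 $1=0 $2=3 $3=3 $4=12 $5=3
PC=1  add  $4, $2, $1        | $0=0 $1=0 $2=3 $3=3 $4=3 $5=3
PC=2  bne  $2, $1, L8        | $0=0 $1=0 $2=3 $3=3 $4=3 $5=3  [TAKEN]
PC=3  xor  $2, $3, $3        | $0=0 $1=0 $2=0 $3=3 $4=3 $5=3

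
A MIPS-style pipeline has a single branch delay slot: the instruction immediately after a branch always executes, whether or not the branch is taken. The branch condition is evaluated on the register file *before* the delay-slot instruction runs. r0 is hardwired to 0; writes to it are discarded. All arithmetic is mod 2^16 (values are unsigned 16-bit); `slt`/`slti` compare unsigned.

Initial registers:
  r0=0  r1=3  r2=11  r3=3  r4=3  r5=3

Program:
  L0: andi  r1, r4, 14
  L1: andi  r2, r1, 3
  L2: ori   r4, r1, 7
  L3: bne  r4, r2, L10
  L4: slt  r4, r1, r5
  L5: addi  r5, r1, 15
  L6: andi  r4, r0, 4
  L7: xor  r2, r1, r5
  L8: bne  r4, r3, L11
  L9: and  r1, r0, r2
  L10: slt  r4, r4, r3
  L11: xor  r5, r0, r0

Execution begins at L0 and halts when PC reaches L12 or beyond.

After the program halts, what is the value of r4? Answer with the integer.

1

[0] andi  r1, r4, 14  →  {r0:0, r1:2, r2:11, r3:3, r4:3, r5:3}
[1] andi  r2, r1, 3  →  {r0:0, r1:2, r2:2, r3:3, r4:3, r5:3}
[2] ori   r4, r1, 7  →  {r0:0, r1:2, r2:2, r3:3, r4:7, r5:3}
[3] bne  r4, r2, L10  →  {r0:0, r1:2, r2:2, r3:3, r4:7, r5:3}  ⟨branch taken⟩
[4] slt  r4, r1, r5  →  {r0:0, r1:2, r2:2, r3:3, r4:1, r5:3}
[10] slt  r4, r4, r3  →  {r0:0, r1:2, r2:2, r3:3, r4:1, r5:3}
[11] xor  r5, r0, r0  →  {r0:0, r1:2, r2:2, r3:3, r4:1, r5:0}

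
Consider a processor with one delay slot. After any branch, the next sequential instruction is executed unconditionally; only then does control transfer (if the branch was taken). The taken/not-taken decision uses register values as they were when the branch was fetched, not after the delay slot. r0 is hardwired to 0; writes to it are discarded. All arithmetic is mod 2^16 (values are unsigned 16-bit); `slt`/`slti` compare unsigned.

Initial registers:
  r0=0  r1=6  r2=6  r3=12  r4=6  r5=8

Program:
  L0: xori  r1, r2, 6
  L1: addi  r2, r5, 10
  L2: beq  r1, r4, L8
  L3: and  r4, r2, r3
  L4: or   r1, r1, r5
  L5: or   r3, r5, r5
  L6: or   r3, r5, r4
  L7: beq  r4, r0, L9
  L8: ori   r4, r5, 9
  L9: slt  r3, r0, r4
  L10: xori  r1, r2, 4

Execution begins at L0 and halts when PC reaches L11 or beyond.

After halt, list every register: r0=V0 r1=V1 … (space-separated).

  step pc=0: xori  r1, r2, 6  regs=(0,0,6,12,6,8)
  step pc=1: addi  r2, r5, 10  regs=(0,0,18,12,6,8)
  step pc=2: beq  r1, r4, L8  cond=F  regs=(0,0,18,12,6,8)
  step pc=3: and  r4, r2, r3  regs=(0,0,18,12,0,8)
  step pc=4: or   r1, r1, r5  regs=(0,8,18,12,0,8)
  step pc=5: or   r3, r5, r5  regs=(0,8,18,8,0,8)
  step pc=6: or   r3, r5, r4  regs=(0,8,18,8,0,8)
  step pc=7: beq  r4, r0, L9  cond=T  regs=(0,8,18,8,0,8)
  step pc=8: ori   r4, r5, 9  regs=(0,8,18,8,9,8)
  step pc=9: slt  r3, r0, r4  regs=(0,8,18,1,9,8)
  step pc=10: xori  r1, r2, 4  regs=(0,22,18,1,9,8)

r0=0 r1=22 r2=18 r3=1 r4=9 r5=8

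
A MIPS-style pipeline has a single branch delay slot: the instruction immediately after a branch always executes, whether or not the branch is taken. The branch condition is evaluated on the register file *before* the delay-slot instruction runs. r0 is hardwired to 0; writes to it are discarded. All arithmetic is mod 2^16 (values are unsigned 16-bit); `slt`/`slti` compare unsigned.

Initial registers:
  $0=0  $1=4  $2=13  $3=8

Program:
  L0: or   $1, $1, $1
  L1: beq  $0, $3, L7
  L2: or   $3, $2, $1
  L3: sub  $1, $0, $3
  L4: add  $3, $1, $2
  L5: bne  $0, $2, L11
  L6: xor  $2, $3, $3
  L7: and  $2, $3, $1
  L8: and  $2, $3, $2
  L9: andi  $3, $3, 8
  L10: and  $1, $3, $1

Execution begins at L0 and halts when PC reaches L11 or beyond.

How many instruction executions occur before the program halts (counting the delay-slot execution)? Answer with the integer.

[0] or   $1, $1, $1  →  {$0:0, $1:4, $2:13, $3:8}
[1] beq  $0, $3, L7  →  {$0:0, $1:4, $2:13, $3:8}  ⟨branch fallthrough⟩
[2] or   $3, $2, $1  →  {$0:0, $1:4, $2:13, $3:13}
[3] sub  $1, $0, $3  →  {$0:0, $1:65523, $2:13, $3:13}
[4] add  $3, $1, $2  →  {$0:0, $1:65523, $2:13, $3:0}
[5] bne  $0, $2, L11  →  {$0:0, $1:65523, $2:13, $3:0}  ⟨branch taken⟩
[6] xor  $2, $3, $3  →  {$0:0, $1:65523, $2:0, $3:0}

7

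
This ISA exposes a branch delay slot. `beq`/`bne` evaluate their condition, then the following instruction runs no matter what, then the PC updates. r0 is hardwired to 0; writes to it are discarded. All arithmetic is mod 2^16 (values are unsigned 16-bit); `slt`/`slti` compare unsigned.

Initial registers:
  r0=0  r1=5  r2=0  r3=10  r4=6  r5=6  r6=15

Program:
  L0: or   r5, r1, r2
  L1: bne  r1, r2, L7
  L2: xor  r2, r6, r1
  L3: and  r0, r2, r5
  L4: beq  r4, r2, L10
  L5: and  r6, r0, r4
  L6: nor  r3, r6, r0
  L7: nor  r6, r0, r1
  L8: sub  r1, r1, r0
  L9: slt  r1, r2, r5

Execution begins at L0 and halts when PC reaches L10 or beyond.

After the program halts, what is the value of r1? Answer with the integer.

#0 or   r5, r1, r2 ; 0/5/0/10/6/5/15
#1 bne  r1, r2, L7 ; 0/5/0/10/6/5/15 ; →target
#2 xor  r2, r6, r1 ; 0/5/10/10/6/5/15
#7 nor  r6, r0, r1 ; 0/5/10/10/6/5/65530
#8 sub  r1, r1, r0 ; 0/5/10/10/6/5/65530
#9 slt  r1, r2, r5 ; 0/0/10/10/6/5/65530

0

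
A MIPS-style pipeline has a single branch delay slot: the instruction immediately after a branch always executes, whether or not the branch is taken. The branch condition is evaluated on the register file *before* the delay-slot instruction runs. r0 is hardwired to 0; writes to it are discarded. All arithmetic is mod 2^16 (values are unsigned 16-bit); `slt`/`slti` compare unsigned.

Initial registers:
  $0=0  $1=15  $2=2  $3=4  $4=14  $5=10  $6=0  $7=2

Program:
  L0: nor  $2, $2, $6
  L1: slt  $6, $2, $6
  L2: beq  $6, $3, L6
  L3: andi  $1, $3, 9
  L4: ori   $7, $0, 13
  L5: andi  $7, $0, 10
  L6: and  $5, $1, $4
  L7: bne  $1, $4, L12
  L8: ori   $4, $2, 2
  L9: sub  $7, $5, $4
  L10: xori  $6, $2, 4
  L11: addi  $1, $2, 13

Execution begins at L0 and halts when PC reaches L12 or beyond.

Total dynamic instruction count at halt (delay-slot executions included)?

  step pc=0: nor  $2, $2, $6  regs=(0,15,65533,4,14,10,0,2)
  step pc=1: slt  $6, $2, $6  regs=(0,15,65533,4,14,10,0,2)
  step pc=2: beq  $6, $3, L6  cond=F  regs=(0,15,65533,4,14,10,0,2)
  step pc=3: andi  $1, $3, 9  regs=(0,0,65533,4,14,10,0,2)
  step pc=4: ori   $7, $0, 13  regs=(0,0,65533,4,14,10,0,13)
  step pc=5: andi  $7, $0, 10  regs=(0,0,65533,4,14,10,0,0)
  step pc=6: and  $5, $1, $4  regs=(0,0,65533,4,14,0,0,0)
  step pc=7: bne  $1, $4, L12  cond=T  regs=(0,0,65533,4,14,0,0,0)
  step pc=8: ori   $4, $2, 2  regs=(0,0,65533,4,65535,0,0,0)

9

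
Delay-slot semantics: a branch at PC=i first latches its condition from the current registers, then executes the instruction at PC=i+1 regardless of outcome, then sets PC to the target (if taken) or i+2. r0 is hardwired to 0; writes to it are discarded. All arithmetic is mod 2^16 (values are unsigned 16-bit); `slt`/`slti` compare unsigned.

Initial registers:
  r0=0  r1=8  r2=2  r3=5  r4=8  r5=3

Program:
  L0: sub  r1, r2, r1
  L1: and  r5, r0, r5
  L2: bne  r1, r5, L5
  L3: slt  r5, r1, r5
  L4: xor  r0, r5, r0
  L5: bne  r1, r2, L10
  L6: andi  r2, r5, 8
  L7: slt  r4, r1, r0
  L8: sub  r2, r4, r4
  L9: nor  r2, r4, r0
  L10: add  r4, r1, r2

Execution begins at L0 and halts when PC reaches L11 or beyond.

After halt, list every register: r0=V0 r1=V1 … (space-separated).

r0=0 r1=65530 r2=0 r3=5 r4=65530 r5=0

  step pc=0: sub  r1, r2, r1  regs=(0,65530,2,5,8,3)
  step pc=1: and  r5, r0, r5  regs=(0,65530,2,5,8,0)
  step pc=2: bne  r1, r5, L5  cond=T  regs=(0,65530,2,5,8,0)
  step pc=3: slt  r5, r1, r5  regs=(0,65530,2,5,8,0)
  step pc=5: bne  r1, r2, L10  cond=T  regs=(0,65530,2,5,8,0)
  step pc=6: andi  r2, r5, 8  regs=(0,65530,0,5,8,0)
  step pc=10: add  r4, r1, r2  regs=(0,65530,0,5,65530,0)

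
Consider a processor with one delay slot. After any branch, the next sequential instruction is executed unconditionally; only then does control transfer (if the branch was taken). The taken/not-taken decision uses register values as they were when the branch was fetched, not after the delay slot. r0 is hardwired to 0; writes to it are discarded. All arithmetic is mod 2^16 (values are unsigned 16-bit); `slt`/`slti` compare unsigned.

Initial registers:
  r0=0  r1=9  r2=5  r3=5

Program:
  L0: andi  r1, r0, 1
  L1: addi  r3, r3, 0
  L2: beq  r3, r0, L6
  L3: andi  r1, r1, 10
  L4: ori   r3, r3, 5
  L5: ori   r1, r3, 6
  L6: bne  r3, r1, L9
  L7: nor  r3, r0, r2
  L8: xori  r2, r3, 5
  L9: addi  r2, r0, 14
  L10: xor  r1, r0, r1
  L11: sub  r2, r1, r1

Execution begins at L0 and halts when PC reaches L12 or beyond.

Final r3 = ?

65530

PC=0  andi  r1, r0, 1        | r0=0 r1=0 r2=5 r3=5
PC=1  addi  r3, r3, 0        | r0=0 r1=0 r2=5 r3=5
PC=2  beq  r3, r0, L6        | r0=0 r1=0 r2=5 r3=5  [not taken]
PC=3  andi  r1, r1, 10       | r0=0 r1=0 r2=5 r3=5
PC=4  ori   r3, r3, 5        | r0=0 r1=0 r2=5 r3=5
PC=5  ori   r1, r3, 6        | r0=0 r1=7 r2=5 r3=5
PC=6  bne  r3, r1, L9        | r0=0 r1=7 r2=5 r3=5  [TAKEN]
PC=7  nor  r3, r0, r2        | r0=0 r1=7 r2=5 r3=65530
PC=9  addi  r2, r0, 14       | r0=0 r1=7 r2=14 r3=65530
PC=10 xor  r1, r0, r1        | r0=0 r1=7 r2=14 r3=65530
PC=11 sub  r2, r1, r1        | r0=0 r1=7 r2=0 r3=65530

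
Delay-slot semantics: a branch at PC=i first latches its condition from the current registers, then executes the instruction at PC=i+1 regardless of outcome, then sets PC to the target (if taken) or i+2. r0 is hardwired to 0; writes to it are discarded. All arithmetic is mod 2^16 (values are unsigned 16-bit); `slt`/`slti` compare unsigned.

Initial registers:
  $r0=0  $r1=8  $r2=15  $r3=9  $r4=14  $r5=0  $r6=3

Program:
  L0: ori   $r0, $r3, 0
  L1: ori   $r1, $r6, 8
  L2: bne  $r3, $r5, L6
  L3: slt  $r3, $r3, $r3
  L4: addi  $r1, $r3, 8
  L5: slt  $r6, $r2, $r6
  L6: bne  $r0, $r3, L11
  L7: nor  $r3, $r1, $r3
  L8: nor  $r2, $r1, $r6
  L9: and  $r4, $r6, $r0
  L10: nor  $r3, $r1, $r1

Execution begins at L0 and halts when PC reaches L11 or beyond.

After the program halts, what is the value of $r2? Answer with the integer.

65524

#0 ori   $r0, $r3, 0 ; 0/8/15/9/14/0/3
#1 ori   $r1, $r6, 8 ; 0/11/15/9/14/0/3
#2 bne  $r3, $r5, L6 ; 0/11/15/9/14/0/3 ; →target
#3 slt  $r3, $r3, $r3 ; 0/11/15/0/14/0/3
#6 bne  $r0, $r3, L11 ; 0/11/15/0/14/0/3 ; →fallthru
#7 nor  $r3, $r1, $r3 ; 0/11/15/65524/14/0/3
#8 nor  $r2, $r1, $r6 ; 0/11/65524/65524/14/0/3
#9 and  $r4, $r6, $r0 ; 0/11/65524/65524/0/0/3
#10 nor  $r3, $r1, $r1 ; 0/11/65524/65524/0/0/3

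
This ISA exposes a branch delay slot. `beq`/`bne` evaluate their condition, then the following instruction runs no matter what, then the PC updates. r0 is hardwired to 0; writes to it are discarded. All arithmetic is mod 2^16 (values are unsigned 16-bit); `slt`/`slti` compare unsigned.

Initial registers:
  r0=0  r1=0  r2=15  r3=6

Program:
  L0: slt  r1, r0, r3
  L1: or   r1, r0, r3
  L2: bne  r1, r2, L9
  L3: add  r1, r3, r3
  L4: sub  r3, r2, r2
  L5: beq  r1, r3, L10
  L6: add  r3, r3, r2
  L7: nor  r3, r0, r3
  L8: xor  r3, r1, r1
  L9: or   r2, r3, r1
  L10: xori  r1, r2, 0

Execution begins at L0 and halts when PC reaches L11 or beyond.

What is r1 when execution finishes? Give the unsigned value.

PC=0  slt  r1, r0, r3        | r0=0 r1=1 r2=15 r3=6
PC=1  or   r1, r0, r3        | r0=0 r1=6 r2=15 r3=6
PC=2  bne  r1, r2, L9        | r0=0 r1=6 r2=15 r3=6  [TAKEN]
PC=3  add  r1, r3, r3        | r0=0 r1=12 r2=15 r3=6
PC=9  or   r2, r3, r1        | r0=0 r1=12 r2=14 r3=6
PC=10 xori  r1, r2, 0        | r0=0 r1=14 r2=14 r3=6

14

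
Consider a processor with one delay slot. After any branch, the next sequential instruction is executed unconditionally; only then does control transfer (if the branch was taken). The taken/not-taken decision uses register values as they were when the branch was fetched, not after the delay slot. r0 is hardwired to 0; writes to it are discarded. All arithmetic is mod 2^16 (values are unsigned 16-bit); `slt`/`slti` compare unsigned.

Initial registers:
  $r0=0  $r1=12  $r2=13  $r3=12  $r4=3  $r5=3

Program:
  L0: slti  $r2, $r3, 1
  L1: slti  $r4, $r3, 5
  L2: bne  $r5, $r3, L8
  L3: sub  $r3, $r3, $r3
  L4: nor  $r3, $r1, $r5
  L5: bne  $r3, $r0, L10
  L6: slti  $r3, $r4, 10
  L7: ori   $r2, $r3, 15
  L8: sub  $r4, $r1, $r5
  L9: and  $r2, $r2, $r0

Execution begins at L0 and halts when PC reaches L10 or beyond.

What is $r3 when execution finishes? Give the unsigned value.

0

  step pc=0: slti  $r2, $r3, 1  regs=(0,12,0,12,3,3)
  step pc=1: slti  $r4, $r3, 5  regs=(0,12,0,12,0,3)
  step pc=2: bne  $r5, $r3, L8  cond=T  regs=(0,12,0,12,0,3)
  step pc=3: sub  $r3, $r3, $r3  regs=(0,12,0,0,0,3)
  step pc=8: sub  $r4, $r1, $r5  regs=(0,12,0,0,9,3)
  step pc=9: and  $r2, $r2, $r0  regs=(0,12,0,0,9,3)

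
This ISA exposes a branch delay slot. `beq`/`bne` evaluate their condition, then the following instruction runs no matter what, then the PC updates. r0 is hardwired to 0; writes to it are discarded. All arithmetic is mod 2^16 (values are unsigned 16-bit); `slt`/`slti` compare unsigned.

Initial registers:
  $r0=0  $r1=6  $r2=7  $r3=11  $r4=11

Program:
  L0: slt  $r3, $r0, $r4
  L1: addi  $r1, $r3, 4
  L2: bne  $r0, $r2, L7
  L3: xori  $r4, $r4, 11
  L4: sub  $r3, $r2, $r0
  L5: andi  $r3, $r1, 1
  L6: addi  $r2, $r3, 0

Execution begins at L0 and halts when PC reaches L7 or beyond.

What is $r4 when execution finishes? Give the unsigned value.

PC=0  slt  $r3, $r0, $r4     | $r0=0 $r1=6 $r2=7 $r3=1 $r4=11
PC=1  addi  $r1, $r3, 4      | $r0=0 $r1=5 $r2=7 $r3=1 $r4=11
PC=2  bne  $r0, $r2, L7      | $r0=0 $r1=5 $r2=7 $r3=1 $r4=11  [TAKEN]
PC=3  xori  $r4, $r4, 11     | $r0=0 $r1=5 $r2=7 $r3=1 $r4=0

0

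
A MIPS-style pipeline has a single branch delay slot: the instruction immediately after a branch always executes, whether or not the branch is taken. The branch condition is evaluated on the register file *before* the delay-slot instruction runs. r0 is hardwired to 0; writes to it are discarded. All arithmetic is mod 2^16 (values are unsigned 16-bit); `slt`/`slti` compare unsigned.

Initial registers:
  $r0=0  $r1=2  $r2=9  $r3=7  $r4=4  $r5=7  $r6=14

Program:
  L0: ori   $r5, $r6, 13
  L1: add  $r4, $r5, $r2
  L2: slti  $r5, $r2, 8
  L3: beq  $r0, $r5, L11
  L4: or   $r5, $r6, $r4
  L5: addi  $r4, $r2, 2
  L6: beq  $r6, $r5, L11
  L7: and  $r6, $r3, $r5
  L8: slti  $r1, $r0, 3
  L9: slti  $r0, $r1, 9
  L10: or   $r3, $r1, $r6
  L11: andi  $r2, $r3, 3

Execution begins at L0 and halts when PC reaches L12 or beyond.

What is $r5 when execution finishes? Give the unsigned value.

#0 ori   $r5, $r6, 13 ; 0/2/9/7/4/15/14
#1 add  $r4, $r5, $r2 ; 0/2/9/7/24/15/14
#2 slti  $r5, $r2, 8 ; 0/2/9/7/24/0/14
#3 beq  $r0, $r5, L11 ; 0/2/9/7/24/0/14 ; →target
#4 or   $r5, $r6, $r4 ; 0/2/9/7/24/30/14
#11 andi  $r2, $r3, 3 ; 0/2/3/7/24/30/14

30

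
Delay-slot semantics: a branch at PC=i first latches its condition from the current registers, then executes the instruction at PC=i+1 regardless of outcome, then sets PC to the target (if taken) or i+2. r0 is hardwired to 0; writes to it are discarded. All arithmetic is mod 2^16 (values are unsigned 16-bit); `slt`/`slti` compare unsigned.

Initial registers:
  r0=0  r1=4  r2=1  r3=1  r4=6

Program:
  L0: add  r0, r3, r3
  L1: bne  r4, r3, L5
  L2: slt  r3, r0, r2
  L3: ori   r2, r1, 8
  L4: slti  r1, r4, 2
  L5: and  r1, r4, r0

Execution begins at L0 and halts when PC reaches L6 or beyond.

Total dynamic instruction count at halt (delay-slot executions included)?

4

#0 add  r0, r3, r3 ; 0/4/1/1/6
#1 bne  r4, r3, L5 ; 0/4/1/1/6 ; →target
#2 slt  r3, r0, r2 ; 0/4/1/1/6
#5 and  r1, r4, r0 ; 0/0/1/1/6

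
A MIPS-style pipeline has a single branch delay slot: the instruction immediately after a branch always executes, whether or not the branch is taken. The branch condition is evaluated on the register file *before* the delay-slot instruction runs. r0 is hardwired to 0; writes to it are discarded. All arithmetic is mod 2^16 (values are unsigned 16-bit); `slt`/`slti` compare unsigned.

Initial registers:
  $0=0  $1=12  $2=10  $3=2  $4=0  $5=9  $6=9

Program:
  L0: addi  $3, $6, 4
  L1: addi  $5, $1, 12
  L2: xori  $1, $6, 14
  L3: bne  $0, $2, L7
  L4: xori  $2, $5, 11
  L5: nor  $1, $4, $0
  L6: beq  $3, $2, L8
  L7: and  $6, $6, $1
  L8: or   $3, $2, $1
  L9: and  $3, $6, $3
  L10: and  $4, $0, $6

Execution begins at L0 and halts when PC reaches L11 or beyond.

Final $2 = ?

  step pc=0: addi  $3, $6, 4  regs=(0,12,10,13,0,9,9)
  step pc=1: addi  $5, $1, 12  regs=(0,12,10,13,0,24,9)
  step pc=2: xori  $1, $6, 14  regs=(0,7,10,13,0,24,9)
  step pc=3: bne  $0, $2, L7  cond=T  regs=(0,7,10,13,0,24,9)
  step pc=4: xori  $2, $5, 11  regs=(0,7,19,13,0,24,9)
  step pc=7: and  $6, $6, $1  regs=(0,7,19,13,0,24,1)
  step pc=8: or   $3, $2, $1  regs=(0,7,19,23,0,24,1)
  step pc=9: and  $3, $6, $3  regs=(0,7,19,1,0,24,1)
  step pc=10: and  $4, $0, $6  regs=(0,7,19,1,0,24,1)

19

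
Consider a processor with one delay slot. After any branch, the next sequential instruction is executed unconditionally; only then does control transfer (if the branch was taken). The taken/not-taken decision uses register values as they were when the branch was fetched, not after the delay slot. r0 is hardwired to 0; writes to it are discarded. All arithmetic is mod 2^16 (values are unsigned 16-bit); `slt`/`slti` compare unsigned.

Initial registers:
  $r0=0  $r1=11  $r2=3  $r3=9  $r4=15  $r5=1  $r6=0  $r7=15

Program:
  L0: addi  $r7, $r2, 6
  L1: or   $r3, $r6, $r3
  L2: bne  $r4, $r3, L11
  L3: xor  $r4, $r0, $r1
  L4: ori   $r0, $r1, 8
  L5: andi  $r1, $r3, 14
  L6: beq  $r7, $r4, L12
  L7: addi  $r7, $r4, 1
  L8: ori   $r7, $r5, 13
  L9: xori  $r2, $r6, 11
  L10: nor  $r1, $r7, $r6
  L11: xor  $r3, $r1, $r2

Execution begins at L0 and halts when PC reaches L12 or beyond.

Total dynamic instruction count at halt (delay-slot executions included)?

5

  step pc=0: addi  $r7, $r2, 6  regs=(0,11,3,9,15,1,0,9)
  step pc=1: or   $r3, $r6, $r3  regs=(0,11,3,9,15,1,0,9)
  step pc=2: bne  $r4, $r3, L11  cond=T  regs=(0,11,3,9,15,1,0,9)
  step pc=3: xor  $r4, $r0, $r1  regs=(0,11,3,9,11,1,0,9)
  step pc=11: xor  $r3, $r1, $r2  regs=(0,11,3,8,11,1,0,9)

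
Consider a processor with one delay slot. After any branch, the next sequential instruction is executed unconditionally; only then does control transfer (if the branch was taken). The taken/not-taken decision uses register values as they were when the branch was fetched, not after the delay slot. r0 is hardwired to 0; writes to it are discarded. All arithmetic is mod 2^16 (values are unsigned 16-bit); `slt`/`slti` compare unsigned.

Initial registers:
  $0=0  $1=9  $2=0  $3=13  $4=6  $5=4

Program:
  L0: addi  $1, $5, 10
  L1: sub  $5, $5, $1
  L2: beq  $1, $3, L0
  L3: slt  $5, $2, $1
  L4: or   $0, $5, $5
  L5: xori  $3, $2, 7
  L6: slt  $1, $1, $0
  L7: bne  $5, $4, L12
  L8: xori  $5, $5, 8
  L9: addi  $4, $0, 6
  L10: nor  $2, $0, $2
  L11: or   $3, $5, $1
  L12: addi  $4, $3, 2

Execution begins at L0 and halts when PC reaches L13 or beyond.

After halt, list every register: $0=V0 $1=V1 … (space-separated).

$0=0 $1=0 $2=0 $3=7 $4=9 $5=9

#0 addi  $1, $5, 10 ; 0/14/0/13/6/4
#1 sub  $5, $5, $1 ; 0/14/0/13/6/65526
#2 beq  $1, $3, L0 ; 0/14/0/13/6/65526 ; →fallthru
#3 slt  $5, $2, $1 ; 0/14/0/13/6/1
#4 or   $0, $5, $5 ; 0/14/0/13/6/1
#5 xori  $3, $2, 7 ; 0/14/0/7/6/1
#6 slt  $1, $1, $0 ; 0/0/0/7/6/1
#7 bne  $5, $4, L12 ; 0/0/0/7/6/1 ; →target
#8 xori  $5, $5, 8 ; 0/0/0/7/6/9
#12 addi  $4, $3, 2 ; 0/0/0/7/9/9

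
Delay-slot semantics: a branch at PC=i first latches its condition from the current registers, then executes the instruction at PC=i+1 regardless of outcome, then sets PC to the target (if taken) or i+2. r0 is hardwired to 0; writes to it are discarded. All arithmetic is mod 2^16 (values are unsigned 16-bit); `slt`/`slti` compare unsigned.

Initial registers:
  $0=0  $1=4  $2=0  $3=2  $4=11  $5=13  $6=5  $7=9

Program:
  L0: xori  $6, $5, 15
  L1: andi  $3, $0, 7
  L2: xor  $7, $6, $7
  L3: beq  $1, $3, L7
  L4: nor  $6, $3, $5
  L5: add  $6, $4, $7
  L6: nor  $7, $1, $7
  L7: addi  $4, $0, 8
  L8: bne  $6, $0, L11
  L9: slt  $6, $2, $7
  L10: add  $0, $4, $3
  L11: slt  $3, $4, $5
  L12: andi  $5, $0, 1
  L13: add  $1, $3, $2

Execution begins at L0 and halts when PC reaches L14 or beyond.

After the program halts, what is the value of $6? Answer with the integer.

#0 xori  $6, $5, 15 ; 0/4/0/2/11/13/2/9
#1 andi  $3, $0, 7 ; 0/4/0/0/11/13/2/9
#2 xor  $7, $6, $7 ; 0/4/0/0/11/13/2/11
#3 beq  $1, $3, L7 ; 0/4/0/0/11/13/2/11 ; →fallthru
#4 nor  $6, $3, $5 ; 0/4/0/0/11/13/65522/11
#5 add  $6, $4, $7 ; 0/4/0/0/11/13/22/11
#6 nor  $7, $1, $7 ; 0/4/0/0/11/13/22/65520
#7 addi  $4, $0, 8 ; 0/4/0/0/8/13/22/65520
#8 bne  $6, $0, L11 ; 0/4/0/0/8/13/22/65520 ; →target
#9 slt  $6, $2, $7 ; 0/4/0/0/8/13/1/65520
#11 slt  $3, $4, $5 ; 0/4/0/1/8/13/1/65520
#12 andi  $5, $0, 1 ; 0/4/0/1/8/0/1/65520
#13 add  $1, $3, $2 ; 0/1/0/1/8/0/1/65520

1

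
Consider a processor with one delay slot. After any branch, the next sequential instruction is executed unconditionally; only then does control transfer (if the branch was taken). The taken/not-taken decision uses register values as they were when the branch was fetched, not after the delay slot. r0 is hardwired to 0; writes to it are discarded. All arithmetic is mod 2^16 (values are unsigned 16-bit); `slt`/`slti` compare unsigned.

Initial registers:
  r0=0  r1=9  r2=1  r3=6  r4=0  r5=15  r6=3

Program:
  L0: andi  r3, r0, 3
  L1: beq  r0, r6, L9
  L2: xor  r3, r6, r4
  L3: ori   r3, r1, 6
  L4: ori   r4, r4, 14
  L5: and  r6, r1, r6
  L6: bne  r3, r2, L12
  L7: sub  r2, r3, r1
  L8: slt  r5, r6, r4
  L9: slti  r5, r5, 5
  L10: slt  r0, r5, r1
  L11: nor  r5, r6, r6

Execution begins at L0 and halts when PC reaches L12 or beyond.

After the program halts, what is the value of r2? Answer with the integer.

6

  step pc=0: andi  r3, r0, 3  regs=(0,9,1,0,0,15,3)
  step pc=1: beq  r0, r6, L9  cond=F  regs=(0,9,1,0,0,15,3)
  step pc=2: xor  r3, r6, r4  regs=(0,9,1,3,0,15,3)
  step pc=3: ori   r3, r1, 6  regs=(0,9,1,15,0,15,3)
  step pc=4: ori   r4, r4, 14  regs=(0,9,1,15,14,15,3)
  step pc=5: and  r6, r1, r6  regs=(0,9,1,15,14,15,1)
  step pc=6: bne  r3, r2, L12  cond=T  regs=(0,9,1,15,14,15,1)
  step pc=7: sub  r2, r3, r1  regs=(0,9,6,15,14,15,1)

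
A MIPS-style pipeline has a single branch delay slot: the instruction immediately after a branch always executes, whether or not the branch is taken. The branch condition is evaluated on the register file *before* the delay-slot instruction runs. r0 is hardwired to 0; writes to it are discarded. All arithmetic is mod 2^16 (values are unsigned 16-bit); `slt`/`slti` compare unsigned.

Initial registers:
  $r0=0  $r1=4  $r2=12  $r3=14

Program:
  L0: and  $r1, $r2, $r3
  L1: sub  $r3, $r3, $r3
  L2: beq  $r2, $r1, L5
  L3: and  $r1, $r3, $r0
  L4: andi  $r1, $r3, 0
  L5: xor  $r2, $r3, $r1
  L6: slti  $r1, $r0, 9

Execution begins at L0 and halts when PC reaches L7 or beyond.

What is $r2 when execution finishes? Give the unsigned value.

0

[0] and  $r1, $r2, $r3  →  {$r0:0, $r1:12, $r2:12, $r3:14}
[1] sub  $r3, $r3, $r3  →  {$r0:0, $r1:12, $r2:12, $r3:0}
[2] beq  $r2, $r1, L5  →  {$r0:0, $r1:12, $r2:12, $r3:0}  ⟨branch taken⟩
[3] and  $r1, $r3, $r0  →  {$r0:0, $r1:0, $r2:12, $r3:0}
[5] xor  $r2, $r3, $r1  →  {$r0:0, $r1:0, $r2:0, $r3:0}
[6] slti  $r1, $r0, 9  →  {$r0:0, $r1:1, $r2:0, $r3:0}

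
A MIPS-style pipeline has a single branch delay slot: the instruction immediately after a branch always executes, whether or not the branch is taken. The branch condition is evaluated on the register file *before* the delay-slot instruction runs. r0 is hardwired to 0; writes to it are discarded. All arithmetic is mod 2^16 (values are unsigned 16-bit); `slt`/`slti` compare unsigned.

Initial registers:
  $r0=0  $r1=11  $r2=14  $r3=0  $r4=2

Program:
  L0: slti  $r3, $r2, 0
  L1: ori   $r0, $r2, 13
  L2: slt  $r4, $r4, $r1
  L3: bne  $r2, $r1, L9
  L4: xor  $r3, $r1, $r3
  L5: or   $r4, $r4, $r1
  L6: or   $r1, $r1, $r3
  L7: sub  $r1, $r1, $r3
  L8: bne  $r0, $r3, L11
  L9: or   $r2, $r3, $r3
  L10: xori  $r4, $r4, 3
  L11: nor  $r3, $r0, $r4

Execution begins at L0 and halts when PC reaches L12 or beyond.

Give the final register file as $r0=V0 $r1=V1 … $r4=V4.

  step pc=0: slti  $r3, $r2, 0  regs=(0,11,14,0,2)
  step pc=1: ori   $r0, $r2, 13  regs=(0,11,14,0,2)
  step pc=2: slt  $r4, $r4, $r1  regs=(0,11,14,0,1)
  step pc=3: bne  $r2, $r1, L9  cond=T  regs=(0,11,14,0,1)
  step pc=4: xor  $r3, $r1, $r3  regs=(0,11,14,11,1)
  step pc=9: or   $r2, $r3, $r3  regs=(0,11,11,11,1)
  step pc=10: xori  $r4, $r4, 3  regs=(0,11,11,11,2)
  step pc=11: nor  $r3, $r0, $r4  regs=(0,11,11,65533,2)

$r0=0 $r1=11 $r2=11 $r3=65533 $r4=2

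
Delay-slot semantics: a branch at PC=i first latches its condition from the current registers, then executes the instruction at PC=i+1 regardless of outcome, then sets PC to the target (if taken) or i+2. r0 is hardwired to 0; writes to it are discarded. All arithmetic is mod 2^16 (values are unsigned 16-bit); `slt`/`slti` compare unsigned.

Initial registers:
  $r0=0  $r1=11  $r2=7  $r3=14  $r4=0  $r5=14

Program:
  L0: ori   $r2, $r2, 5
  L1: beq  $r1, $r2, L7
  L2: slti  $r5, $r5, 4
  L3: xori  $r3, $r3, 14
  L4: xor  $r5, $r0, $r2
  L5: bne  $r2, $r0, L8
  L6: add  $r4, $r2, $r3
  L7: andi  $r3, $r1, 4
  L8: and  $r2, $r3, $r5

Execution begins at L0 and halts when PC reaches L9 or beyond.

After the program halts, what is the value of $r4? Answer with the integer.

7

  step pc=0: ori   $r2, $r2, 5  regs=(0,11,7,14,0,14)
  step pc=1: beq  $r1, $r2, L7  cond=F  regs=(0,11,7,14,0,14)
  step pc=2: slti  $r5, $r5, 4  regs=(0,11,7,14,0,0)
  step pc=3: xori  $r3, $r3, 14  regs=(0,11,7,0,0,0)
  step pc=4: xor  $r5, $r0, $r2  regs=(0,11,7,0,0,7)
  step pc=5: bne  $r2, $r0, L8  cond=T  regs=(0,11,7,0,0,7)
  step pc=6: add  $r4, $r2, $r3  regs=(0,11,7,0,7,7)
  step pc=8: and  $r2, $r3, $r5  regs=(0,11,0,0,7,7)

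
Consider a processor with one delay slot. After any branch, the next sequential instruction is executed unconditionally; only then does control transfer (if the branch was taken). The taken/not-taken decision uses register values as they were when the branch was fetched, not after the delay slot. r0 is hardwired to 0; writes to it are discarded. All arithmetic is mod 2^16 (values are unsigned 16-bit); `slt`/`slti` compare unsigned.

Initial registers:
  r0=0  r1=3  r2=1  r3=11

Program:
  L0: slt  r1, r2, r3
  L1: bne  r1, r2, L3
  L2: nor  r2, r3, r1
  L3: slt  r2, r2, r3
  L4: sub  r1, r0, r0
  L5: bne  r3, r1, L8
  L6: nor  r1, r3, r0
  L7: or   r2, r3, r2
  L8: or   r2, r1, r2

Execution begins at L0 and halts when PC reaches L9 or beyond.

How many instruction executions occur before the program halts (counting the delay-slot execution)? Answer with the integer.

PC=0  slt  r1, r2, r3        | r0=0 r1=1 r2=1 r3=11
PC=1  bne  r1, r2, L3        | r0=0 r1=1 r2=1 r3=11  [not taken]
PC=2  nor  r2, r3, r1        | r0=0 r1=1 r2=65524 r3=11
PC=3  slt  r2, r2, r3        | r0=0 r1=1 r2=0 r3=11
PC=4  sub  r1, r0, r0        | r0=0 r1=0 r2=0 r3=11
PC=5  bne  r3, r1, L8        | r0=0 r1=0 r2=0 r3=11  [TAKEN]
PC=6  nor  r1, r3, r0        | r0=0 r1=65524 r2=0 r3=11
PC=8  or   r2, r1, r2        | r0=0 r1=65524 r2=65524 r3=11

8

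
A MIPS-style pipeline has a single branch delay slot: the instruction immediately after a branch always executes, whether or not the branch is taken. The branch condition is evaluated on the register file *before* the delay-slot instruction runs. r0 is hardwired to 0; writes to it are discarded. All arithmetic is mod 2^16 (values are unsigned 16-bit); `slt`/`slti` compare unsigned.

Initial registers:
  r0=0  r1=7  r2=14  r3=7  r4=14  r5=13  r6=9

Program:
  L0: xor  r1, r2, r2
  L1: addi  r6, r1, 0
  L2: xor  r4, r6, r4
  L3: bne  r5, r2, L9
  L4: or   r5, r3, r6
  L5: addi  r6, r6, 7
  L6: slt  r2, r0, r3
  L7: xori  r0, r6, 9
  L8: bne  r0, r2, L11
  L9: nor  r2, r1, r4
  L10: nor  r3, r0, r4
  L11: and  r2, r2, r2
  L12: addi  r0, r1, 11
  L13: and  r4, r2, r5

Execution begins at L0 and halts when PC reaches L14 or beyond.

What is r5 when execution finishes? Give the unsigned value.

[0] xor  r1, r2, r2  →  {r0:0, r1:0, r2:14, r3:7, r4:14, r5:13, r6:9}
[1] addi  r6, r1, 0  →  {r0:0, r1:0, r2:14, r3:7, r4:14, r5:13, r6:0}
[2] xor  r4, r6, r4  →  {r0:0, r1:0, r2:14, r3:7, r4:14, r5:13, r6:0}
[3] bne  r5, r2, L9  →  {r0:0, r1:0, r2:14, r3:7, r4:14, r5:13, r6:0}  ⟨branch taken⟩
[4] or   r5, r3, r6  →  {r0:0, r1:0, r2:14, r3:7, r4:14, r5:7, r6:0}
[9] nor  r2, r1, r4  →  {r0:0, r1:0, r2:65521, r3:7, r4:14, r5:7, r6:0}
[10] nor  r3, r0, r4  →  {r0:0, r1:0, r2:65521, r3:65521, r4:14, r5:7, r6:0}
[11] and  r2, r2, r2  →  {r0:0, r1:0, r2:65521, r3:65521, r4:14, r5:7, r6:0}
[12] addi  r0, r1, 11  →  {r0:0, r1:0, r2:65521, r3:65521, r4:14, r5:7, r6:0}
[13] and  r4, r2, r5  →  {r0:0, r1:0, r2:65521, r3:65521, r4:1, r5:7, r6:0}

7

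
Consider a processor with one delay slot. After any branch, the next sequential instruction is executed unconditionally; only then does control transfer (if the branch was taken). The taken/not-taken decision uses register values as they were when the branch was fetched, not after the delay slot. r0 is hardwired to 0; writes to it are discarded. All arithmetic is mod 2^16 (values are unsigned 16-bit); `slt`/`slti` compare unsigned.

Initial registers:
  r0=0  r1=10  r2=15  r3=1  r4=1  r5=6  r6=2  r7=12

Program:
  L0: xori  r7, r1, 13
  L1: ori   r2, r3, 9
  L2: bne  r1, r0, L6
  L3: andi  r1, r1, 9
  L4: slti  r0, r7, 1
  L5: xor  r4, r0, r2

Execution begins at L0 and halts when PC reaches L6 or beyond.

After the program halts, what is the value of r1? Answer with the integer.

PC=0  xori  r7, r1, 13       | r0=0 r1=10 r2=15 r3=1 r4=1 r5=6 r6=2 r7=7
PC=1  ori   r2, r3, 9        | r0=0 r1=10 r2=9 r3=1 r4=1 r5=6 r6=2 r7=7
PC=2  bne  r1, r0, L6        | r0=0 r1=10 r2=9 r3=1 r4=1 r5=6 r6=2 r7=7  [TAKEN]
PC=3  andi  r1, r1, 9        | r0=0 r1=8 r2=9 r3=1 r4=1 r5=6 r6=2 r7=7

8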